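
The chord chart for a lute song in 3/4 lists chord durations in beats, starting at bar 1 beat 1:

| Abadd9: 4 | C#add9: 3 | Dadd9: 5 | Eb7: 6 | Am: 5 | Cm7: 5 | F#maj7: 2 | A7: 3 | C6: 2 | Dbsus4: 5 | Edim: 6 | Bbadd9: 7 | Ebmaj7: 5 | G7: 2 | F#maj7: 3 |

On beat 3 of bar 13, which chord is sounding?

Dbsus4

Beat 3 of bar 13 is beat (13−1)×3 + 3 = 39 overall.
Running totals: Abadd9 ends at 4, C#add9 ends at 7, Dadd9 ends at 12, Eb7 ends at 18, Am ends at 23, Cm7 ends at 28, F#maj7 ends at 30, A7 ends at 33, C6 ends at 35, Dbsus4 ends at 40.
Beat 39 falls within Dbsus4.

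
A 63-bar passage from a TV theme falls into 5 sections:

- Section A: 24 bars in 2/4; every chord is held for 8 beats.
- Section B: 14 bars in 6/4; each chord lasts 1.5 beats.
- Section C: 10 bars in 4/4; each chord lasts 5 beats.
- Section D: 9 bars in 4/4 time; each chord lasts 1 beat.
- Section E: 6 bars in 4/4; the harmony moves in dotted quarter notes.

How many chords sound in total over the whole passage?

122 chords

A has 48 beats and chords last 8 each, so 6 chords.
B has 84 beats and chords last 1.5 each, so 56 chords.
C has 40 beats and chords last 5 each, so 8 chords.
D has 36 beats and chords last 1 each, so 36 chords.
E has 24 beats and chords last 1.5 each, so 16 chords.
Total: 6 + 56 + 8 + 36 + 16 = 122.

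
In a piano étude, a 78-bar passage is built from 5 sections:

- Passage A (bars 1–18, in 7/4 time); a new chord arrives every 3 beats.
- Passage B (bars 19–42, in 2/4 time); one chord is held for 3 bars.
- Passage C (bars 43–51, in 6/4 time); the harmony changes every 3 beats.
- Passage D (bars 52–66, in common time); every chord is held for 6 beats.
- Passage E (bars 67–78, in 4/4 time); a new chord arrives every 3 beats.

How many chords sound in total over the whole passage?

A: 18 bars × 7 beats = 126 beats; 3 beats/chord → 42 chords.
B: 24 bars × 2 beats = 48 beats; 6 beats/chord → 8 chords.
C: 9 bars × 6 beats = 54 beats; 3 beats/chord → 18 chords.
D: 15 bars × 4 beats = 60 beats; 6 beats/chord → 10 chords.
E: 12 bars × 4 beats = 48 beats; 3 beats/chord → 16 chords.
Total: 42 + 8 + 18 + 10 + 16 = 94.

94 chords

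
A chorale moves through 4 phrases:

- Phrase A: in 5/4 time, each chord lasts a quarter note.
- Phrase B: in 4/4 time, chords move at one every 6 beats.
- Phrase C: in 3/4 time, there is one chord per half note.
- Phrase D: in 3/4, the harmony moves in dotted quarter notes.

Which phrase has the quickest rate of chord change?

A: 5 beats/bar ÷ 1 beat/chord = 5 chords/bar.
B: 4 beats/bar ÷ 6 beats/chord = 2/3 chords/bar.
C: 3 beats/bar ÷ 2 beats/chord = 1.5 chords/bar.
D: 3 beats/bar ÷ 1.5 beats/chord = 2 chords/bar.
Fastest is A at 5 chords/bar.

Phrase A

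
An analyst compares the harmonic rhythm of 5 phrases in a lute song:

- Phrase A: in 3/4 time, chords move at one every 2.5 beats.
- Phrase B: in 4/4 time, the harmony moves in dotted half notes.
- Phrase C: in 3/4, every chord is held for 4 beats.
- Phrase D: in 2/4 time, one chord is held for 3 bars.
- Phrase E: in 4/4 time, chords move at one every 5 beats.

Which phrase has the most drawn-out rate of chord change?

Phrase D

A: 3/2.5 = 1.2 chords/bar.
B: 4/3 = 4/3 chords/bar.
C: 3/4 = 0.75 chords/bar.
D: 2/6 = 1/3 chords/bar.
E: 4/5 = 0.8 chords/bar.
Slowest is D at 1/3 chords/bar.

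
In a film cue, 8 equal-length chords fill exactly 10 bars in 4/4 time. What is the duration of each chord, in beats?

10 bars × 4 beats/bar = 40 beats total.
40 beats ÷ 8 chords = 5 beats per chord.

5 beats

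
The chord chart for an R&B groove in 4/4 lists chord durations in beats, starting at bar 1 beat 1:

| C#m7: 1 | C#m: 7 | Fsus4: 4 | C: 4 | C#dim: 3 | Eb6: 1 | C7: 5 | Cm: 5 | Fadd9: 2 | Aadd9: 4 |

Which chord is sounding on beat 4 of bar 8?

Fadd9

Beat 4 of bar 8 is beat (8−1)×4 + 4 = 32 overall.
Running totals: C#m7 ends at 1, C#m ends at 8, Fsus4 ends at 12, C ends at 16, C#dim ends at 19, Eb6 ends at 20, C7 ends at 25, Cm ends at 30, Fadd9 ends at 32.
Beat 32 falls within Fadd9.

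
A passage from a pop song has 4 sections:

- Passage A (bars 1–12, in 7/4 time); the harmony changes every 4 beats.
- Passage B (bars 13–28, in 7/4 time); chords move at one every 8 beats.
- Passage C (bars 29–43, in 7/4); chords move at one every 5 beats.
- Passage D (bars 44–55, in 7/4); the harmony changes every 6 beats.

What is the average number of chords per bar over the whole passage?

A: 12 bars of 7 beats is 84 beats; at 4 beats each that's 21 chords.
B: 16 bars of 7 beats is 112 beats; at 8 beats each that's 14 chords.
C: 15 bars of 7 beats is 105 beats; at 5 beats each that's 21 chords.
D: 12 bars of 7 beats is 84 beats; at 6 beats each that's 14 chords.
Overall: 70 chords over 55 bars → 70/55 = 14/11 chords per bar.

14/11 chords per bar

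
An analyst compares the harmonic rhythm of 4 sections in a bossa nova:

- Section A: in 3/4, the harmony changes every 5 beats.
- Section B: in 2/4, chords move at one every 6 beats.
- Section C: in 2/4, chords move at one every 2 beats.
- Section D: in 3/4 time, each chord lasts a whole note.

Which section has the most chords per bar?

Section C

A: each chord is 5 beats in 3/4, so 0.6 per bar.
B: each chord is 6 beats in 2/4, so 1/3 per bar.
C: each chord is 2 beats in 2/4, so 1 per bar.
D: each chord is 4 beats in 3/4, so 0.75 per bar.
Fastest is C at 1 chords/bar.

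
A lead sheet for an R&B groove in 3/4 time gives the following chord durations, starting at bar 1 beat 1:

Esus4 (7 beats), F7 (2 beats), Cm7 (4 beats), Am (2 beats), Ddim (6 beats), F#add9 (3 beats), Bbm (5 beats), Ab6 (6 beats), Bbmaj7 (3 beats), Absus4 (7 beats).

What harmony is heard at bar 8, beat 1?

F#add9

Beat 1 of bar 8 is beat (8−1)×3 + 1 = 22 overall.
Running totals: Esus4 ends at 7, F7 ends at 9, Cm7 ends at 13, Am ends at 15, Ddim ends at 21, F#add9 ends at 24.
Beat 22 falls within F#add9.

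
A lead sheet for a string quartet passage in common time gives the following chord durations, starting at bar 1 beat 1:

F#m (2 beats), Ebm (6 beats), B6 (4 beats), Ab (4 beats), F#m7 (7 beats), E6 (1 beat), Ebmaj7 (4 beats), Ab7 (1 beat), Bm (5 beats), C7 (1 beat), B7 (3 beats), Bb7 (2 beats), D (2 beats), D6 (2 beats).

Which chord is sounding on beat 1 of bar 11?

D

Beat 1 of bar 11 is beat (11−1)×4 + 1 = 41 overall.
Running totals: F#m ends at 2, Ebm ends at 8, B6 ends at 12, Ab ends at 16, F#m7 ends at 23, E6 ends at 24, Ebmaj7 ends at 28, Ab7 ends at 29, Bm ends at 34, C7 ends at 35, B7 ends at 38, Bb7 ends at 40, D ends at 42.
Beat 41 falls within D.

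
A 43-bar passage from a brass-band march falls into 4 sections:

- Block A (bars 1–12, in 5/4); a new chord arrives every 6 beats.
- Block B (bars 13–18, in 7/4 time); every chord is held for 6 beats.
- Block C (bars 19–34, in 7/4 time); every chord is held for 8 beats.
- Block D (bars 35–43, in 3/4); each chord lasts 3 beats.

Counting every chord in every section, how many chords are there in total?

A: 12·5 = 60 beats, 60/6 = 10 chords.
B: 6·7 = 42 beats, 42/6 = 7 chords.
C: 16·7 = 112 beats, 112/8 = 14 chords.
D: 9·3 = 27 beats, 27/3 = 9 chords.
Total: 10 + 7 + 14 + 9 = 40.

40 chords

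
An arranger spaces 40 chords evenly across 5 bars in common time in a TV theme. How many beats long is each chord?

5 bars × 4 beats/bar = 20 beats total.
20 beats ÷ 40 chords = 0.5 beats per chord.
(That is an eighth note.)

0.5 beats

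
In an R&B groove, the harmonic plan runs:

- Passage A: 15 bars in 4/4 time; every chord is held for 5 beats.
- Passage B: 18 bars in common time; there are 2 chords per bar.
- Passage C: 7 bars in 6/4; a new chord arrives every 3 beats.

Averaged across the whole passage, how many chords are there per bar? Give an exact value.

1.55 chords per bar

A: 15 × 4 = 60 beats ÷ 5 = 12 chords.
B: 18 × 4 = 72 beats ÷ 2 = 36 chords.
C: 7 × 6 = 42 beats ÷ 3 = 14 chords.
Overall: 62 chords over 40 bars → 62/40 = 1.55 chords per bar.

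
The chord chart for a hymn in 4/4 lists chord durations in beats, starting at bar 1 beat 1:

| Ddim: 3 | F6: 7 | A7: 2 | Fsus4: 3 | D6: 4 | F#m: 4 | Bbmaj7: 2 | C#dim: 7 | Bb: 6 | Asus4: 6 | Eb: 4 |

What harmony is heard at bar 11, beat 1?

Beat 1 of bar 11 is beat (11−1)×4 + 1 = 41 overall.
Running totals: Ddim ends at 3, F6 ends at 10, A7 ends at 12, Fsus4 ends at 15, D6 ends at 19, F#m ends at 23, Bbmaj7 ends at 25, C#dim ends at 32, Bb ends at 38, Asus4 ends at 44.
Beat 41 falls within Asus4.

Asus4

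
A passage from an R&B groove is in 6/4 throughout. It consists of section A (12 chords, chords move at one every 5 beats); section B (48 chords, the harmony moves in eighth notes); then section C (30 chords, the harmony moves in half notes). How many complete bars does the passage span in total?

24 bars

A: 12 × 5 = 60 beats = 10 bars.
B: 48 × 0.5 = 24 beats = 4 bars.
C: 30 × 2 = 60 beats = 10 bars.
Total: 10 + 4 + 10 = 24 bars.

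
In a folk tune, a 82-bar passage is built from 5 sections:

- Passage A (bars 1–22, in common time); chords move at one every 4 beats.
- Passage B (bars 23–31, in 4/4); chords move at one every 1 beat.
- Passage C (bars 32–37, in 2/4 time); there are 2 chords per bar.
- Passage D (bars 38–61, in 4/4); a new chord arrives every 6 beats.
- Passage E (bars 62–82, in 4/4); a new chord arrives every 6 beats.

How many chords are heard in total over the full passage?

A has 88 beats and chords last 4 each, so 22 chords.
B has 36 beats and chords last 1 each, so 36 chords.
C has 12 beats and chords last 1 each, so 12 chords.
D has 96 beats and chords last 6 each, so 16 chords.
E has 84 beats and chords last 6 each, so 14 chords.
Total: 22 + 36 + 12 + 16 + 14 = 100.

100 chords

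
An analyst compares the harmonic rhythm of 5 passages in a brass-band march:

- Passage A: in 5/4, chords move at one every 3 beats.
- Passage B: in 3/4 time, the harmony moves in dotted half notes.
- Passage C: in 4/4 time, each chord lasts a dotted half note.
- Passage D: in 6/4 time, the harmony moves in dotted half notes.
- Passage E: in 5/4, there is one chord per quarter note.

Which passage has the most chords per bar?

A: 5/3 = 5/3 chords/bar.
B: 3/3 = 1 chord/bar.
C: 4/3 = 4/3 chords/bar.
D: 6/3 = 2 chords/bar.
E: 5/1 = 5 chords/bar.
Fastest is E at 5 chords/bar.

Passage E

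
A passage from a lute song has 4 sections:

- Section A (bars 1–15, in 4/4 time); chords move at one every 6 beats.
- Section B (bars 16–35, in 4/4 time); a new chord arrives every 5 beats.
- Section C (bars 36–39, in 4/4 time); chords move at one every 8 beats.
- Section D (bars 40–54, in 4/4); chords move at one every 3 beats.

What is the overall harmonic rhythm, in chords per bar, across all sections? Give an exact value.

A: 15 bars of 4 beats is 60 beats; at 6 beats each that's 10 chords.
B: 20 bars of 4 beats is 80 beats; at 5 beats each that's 16 chords.
C: 4 bars of 4 beats is 16 beats; at 8 beats each that's 2 chords.
D: 15 bars of 4 beats is 60 beats; at 3 beats each that's 20 chords.
Overall: 48 chords over 54 bars → 48/54 = 8/9 chords per bar.

8/9 chords per bar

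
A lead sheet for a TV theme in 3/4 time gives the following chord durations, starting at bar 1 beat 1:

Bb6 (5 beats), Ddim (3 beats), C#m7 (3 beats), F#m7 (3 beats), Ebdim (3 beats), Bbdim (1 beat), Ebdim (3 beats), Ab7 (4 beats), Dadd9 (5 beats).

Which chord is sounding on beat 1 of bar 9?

Beat 1 of bar 9 is beat (9−1)×3 + 1 = 25 overall.
Running totals: Bb6 ends at 5, Ddim ends at 8, C#m7 ends at 11, F#m7 ends at 14, Ebdim ends at 17, Bbdim ends at 18, Ebdim ends at 21, Ab7 ends at 25.
Beat 25 falls within Ab7.

Ab7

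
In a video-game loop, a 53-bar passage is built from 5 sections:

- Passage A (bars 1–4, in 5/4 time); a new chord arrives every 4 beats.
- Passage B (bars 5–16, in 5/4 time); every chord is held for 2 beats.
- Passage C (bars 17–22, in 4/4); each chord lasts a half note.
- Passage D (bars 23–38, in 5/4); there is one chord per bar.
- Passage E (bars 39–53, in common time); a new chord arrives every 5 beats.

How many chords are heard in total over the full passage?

A: 4 bars × 5 beats = 20 beats; 4 beats/chord → 5 chords.
B: 12 bars × 5 beats = 60 beats; 2 beats/chord → 30 chords.
C: 6 bars × 4 beats = 24 beats; 2 beats/chord → 12 chords.
D: 16 bars × 5 beats = 80 beats; 5 beats/chord → 16 chords.
E: 15 bars × 4 beats = 60 beats; 5 beats/chord → 12 chords.
Total: 5 + 30 + 12 + 16 + 12 = 75.

75 chords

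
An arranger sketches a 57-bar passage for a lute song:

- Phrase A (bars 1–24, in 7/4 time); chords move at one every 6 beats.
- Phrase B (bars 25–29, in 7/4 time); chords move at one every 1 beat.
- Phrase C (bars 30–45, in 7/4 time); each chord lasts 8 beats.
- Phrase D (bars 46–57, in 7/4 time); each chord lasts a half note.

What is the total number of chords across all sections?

A: 24 bars × 7 beats = 168 beats; 6 beats/chord → 28 chords.
B: 5 bars × 7 beats = 35 beats; 1 beat/chord → 35 chords.
C: 16 bars × 7 beats = 112 beats; 8 beats/chord → 14 chords.
D: 12 bars × 7 beats = 84 beats; 2 beats/chord → 42 chords.
Total: 28 + 35 + 14 + 42 = 119.

119 chords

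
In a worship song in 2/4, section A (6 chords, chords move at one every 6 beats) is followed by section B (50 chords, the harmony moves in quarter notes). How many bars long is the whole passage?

A: 6 × 6 = 36 beats = 18 bars.
B: 50 × 1 = 50 beats = 25 bars.
Total: 18 + 25 = 43 bars.

43 bars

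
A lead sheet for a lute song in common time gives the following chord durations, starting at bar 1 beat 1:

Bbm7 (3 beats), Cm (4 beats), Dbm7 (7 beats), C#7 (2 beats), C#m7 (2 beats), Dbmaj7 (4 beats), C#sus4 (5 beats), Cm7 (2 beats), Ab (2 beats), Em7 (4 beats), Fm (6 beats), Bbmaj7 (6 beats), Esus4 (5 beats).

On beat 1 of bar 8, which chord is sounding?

Beat 1 of bar 8 is beat (8−1)×4 + 1 = 29 overall.
Running totals: Bbm7 ends at 3, Cm ends at 7, Dbm7 ends at 14, C#7 ends at 16, C#m7 ends at 18, Dbmaj7 ends at 22, C#sus4 ends at 27, Cm7 ends at 29.
Beat 29 falls within Cm7.

Cm7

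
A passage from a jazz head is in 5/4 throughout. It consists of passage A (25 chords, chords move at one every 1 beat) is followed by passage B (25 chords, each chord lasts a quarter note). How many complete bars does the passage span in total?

10 bars

A: 25 × 1 = 25 beats = 5 bars.
B: 25 × 1 = 25 beats = 5 bars.
Total: 5 + 5 = 10 bars.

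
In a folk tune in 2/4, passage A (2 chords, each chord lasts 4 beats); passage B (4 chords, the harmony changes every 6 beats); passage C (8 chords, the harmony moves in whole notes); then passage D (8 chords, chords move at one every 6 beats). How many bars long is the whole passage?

56 bars

A: 2 × 4 = 8 beats = 4 bars.
B: 4 × 6 = 24 beats = 12 bars.
C: 8 × 4 = 32 beats = 16 bars.
D: 8 × 6 = 48 beats = 24 bars.
Total: 4 + 12 + 16 + 24 = 56 bars.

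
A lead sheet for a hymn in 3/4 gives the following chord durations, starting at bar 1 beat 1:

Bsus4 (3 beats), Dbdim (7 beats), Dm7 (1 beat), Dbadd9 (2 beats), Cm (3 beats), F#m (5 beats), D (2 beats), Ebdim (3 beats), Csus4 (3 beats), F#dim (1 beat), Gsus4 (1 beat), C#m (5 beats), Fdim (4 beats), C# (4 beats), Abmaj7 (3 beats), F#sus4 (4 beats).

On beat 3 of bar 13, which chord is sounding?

Beat 3 of bar 13 is beat (13−1)×3 + 3 = 39 overall.
Running totals: Bsus4 ends at 3, Dbdim ends at 10, Dm7 ends at 11, Dbadd9 ends at 13, Cm ends at 16, F#m ends at 21, D ends at 23, Ebdim ends at 26, Csus4 ends at 29, F#dim ends at 30, Gsus4 ends at 31, C#m ends at 36, Fdim ends at 40.
Beat 39 falls within Fdim.

Fdim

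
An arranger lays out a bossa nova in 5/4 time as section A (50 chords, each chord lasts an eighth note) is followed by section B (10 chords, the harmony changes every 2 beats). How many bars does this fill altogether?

9 bars

A: 50 × 0.5 = 25 beats = 5 bars.
B: 10 × 2 = 20 beats = 4 bars.
Total: 5 + 4 = 9 bars.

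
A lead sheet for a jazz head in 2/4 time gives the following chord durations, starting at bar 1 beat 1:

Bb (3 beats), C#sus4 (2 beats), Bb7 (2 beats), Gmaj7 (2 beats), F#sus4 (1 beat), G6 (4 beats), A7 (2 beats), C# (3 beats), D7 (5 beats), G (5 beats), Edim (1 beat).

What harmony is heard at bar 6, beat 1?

G6

Beat 1 of bar 6 is beat (6−1)×2 + 1 = 11 overall.
Running totals: Bb ends at 3, C#sus4 ends at 5, Bb7 ends at 7, Gmaj7 ends at 9, F#sus4 ends at 10, G6 ends at 14.
Beat 11 falls within G6.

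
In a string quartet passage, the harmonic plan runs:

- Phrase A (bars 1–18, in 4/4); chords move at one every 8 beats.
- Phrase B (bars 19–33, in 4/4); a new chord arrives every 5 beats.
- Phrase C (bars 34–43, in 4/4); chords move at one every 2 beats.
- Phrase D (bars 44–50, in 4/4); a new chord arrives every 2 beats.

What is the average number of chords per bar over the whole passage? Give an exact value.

A: 18 × 4 = 72 beats ÷ 8 = 9 chords.
B: 15 × 4 = 60 beats ÷ 5 = 12 chords.
C: 10 × 4 = 40 beats ÷ 2 = 20 chords.
D: 7 × 4 = 28 beats ÷ 2 = 14 chords.
Overall: 55 chords over 50 bars → 55/50 = 1.1 chords per bar.

1.1 chords per bar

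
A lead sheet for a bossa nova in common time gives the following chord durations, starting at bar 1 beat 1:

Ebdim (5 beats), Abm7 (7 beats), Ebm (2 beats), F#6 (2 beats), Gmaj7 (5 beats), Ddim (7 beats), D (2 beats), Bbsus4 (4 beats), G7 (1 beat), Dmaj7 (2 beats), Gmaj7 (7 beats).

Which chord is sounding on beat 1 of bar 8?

Beat 1 of bar 8 is beat (8−1)×4 + 1 = 29 overall.
Running totals: Ebdim ends at 5, Abm7 ends at 12, Ebm ends at 14, F#6 ends at 16, Gmaj7 ends at 21, Ddim ends at 28, D ends at 30.
Beat 29 falls within D.

D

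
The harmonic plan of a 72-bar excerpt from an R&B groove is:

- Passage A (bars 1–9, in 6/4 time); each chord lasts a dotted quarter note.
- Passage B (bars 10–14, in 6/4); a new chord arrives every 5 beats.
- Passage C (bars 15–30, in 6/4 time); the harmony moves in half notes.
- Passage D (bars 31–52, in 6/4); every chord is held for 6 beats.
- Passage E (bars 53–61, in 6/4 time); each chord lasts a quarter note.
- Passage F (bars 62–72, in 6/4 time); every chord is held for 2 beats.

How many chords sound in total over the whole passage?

A: 9 bars × 6 beats = 54 beats; 1.5 beats/chord → 36 chords.
B: 5 bars × 6 beats = 30 beats; 5 beats/chord → 6 chords.
C: 16 bars × 6 beats = 96 beats; 2 beats/chord → 48 chords.
D: 22 bars × 6 beats = 132 beats; 6 beats/chord → 22 chords.
E: 9 bars × 6 beats = 54 beats; 1 beat/chord → 54 chords.
F: 11 bars × 6 beats = 66 beats; 2 beats/chord → 33 chords.
Total: 36 + 6 + 48 + 22 + 54 + 33 = 199.

199 chords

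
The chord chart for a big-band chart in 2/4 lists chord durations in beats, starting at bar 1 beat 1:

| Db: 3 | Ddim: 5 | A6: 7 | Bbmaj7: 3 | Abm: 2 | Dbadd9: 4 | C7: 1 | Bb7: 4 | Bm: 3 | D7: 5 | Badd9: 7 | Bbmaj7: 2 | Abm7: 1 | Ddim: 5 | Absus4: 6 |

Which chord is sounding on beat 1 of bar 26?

Beat 1 of bar 26 is beat (26−1)×2 + 1 = 51 overall.
Running totals: Db ends at 3, Ddim ends at 8, A6 ends at 15, Bbmaj7 ends at 18, Abm ends at 20, Dbadd9 ends at 24, C7 ends at 25, Bb7 ends at 29, Bm ends at 32, D7 ends at 37, Badd9 ends at 44, Bbmaj7 ends at 46, Abm7 ends at 47, Ddim ends at 52.
Beat 51 falls within Ddim.

Ddim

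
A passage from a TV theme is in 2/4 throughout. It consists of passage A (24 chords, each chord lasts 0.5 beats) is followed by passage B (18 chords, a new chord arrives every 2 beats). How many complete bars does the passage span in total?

24 bars

A: 24 × 0.5 = 12 beats = 6 bars.
B: 18 × 2 = 36 beats = 18 bars.
Total: 6 + 18 = 24 bars.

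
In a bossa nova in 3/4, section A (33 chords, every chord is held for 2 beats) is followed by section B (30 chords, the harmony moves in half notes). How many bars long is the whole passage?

A: 33 × 2 = 66 beats = 22 bars.
B: 30 × 2 = 60 beats = 20 bars.
Total: 22 + 20 = 42 bars.

42 bars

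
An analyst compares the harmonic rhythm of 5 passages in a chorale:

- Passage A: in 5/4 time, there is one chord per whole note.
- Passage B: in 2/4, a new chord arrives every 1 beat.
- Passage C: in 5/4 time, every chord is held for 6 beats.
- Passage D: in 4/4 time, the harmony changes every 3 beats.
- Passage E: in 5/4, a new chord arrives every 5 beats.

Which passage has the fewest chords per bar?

A: 5 beats/bar ÷ 4 beats/chord = 1.25 chords/bar.
B: 2 beats/bar ÷ 1 beat/chord = 2 chords/bar.
C: 5 beats/bar ÷ 6 beats/chord = 5/6 chords/bar.
D: 4 beats/bar ÷ 3 beats/chord = 4/3 chords/bar.
E: 5 beats/bar ÷ 5 beats/chord = 1 chord/bar.
Slowest is C at 5/6 chords/bar.

Passage C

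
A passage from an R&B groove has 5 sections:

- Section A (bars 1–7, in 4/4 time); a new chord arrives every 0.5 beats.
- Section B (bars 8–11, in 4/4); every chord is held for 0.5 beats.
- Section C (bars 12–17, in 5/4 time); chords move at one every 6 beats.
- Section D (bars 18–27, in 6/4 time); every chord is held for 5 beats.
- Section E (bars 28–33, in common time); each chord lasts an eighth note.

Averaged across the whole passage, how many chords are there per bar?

51/11 chords per bar

A: 7 bars of 4 beats is 28 beats; at 0.5 beats each that's 56 chords.
B: 4 bars of 4 beats is 16 beats; at 0.5 beats each that's 32 chords.
C: 6 bars of 5 beats is 30 beats; at 6 beats each that's 5 chords.
D: 10 bars of 6 beats is 60 beats; at 5 beats each that's 12 chords.
E: 6 bars of 4 beats is 24 beats; at 0.5 beats each that's 48 chords.
Overall: 153 chords over 33 bars → 153/33 = 51/11 chords per bar.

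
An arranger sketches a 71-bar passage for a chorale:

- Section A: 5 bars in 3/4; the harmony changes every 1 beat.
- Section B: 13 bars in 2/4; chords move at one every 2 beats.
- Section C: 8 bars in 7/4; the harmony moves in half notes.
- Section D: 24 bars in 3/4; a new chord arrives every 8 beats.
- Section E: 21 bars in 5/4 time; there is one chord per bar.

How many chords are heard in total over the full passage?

A: 5·3 = 15 beats, 15/1 = 15 chords.
B: 13·2 = 26 beats, 26/2 = 13 chords.
C: 8·7 = 56 beats, 56/2 = 28 chords.
D: 24·3 = 72 beats, 72/8 = 9 chords.
E: 21·5 = 105 beats, 105/5 = 21 chords.
Total: 15 + 13 + 28 + 9 + 21 = 86.

86 chords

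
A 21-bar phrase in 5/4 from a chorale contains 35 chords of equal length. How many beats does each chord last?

21 bars × 5 beats/bar = 105 beats total.
105 beats ÷ 35 chords = 3 beats per chord.
(That is a dotted half note.)

3 beats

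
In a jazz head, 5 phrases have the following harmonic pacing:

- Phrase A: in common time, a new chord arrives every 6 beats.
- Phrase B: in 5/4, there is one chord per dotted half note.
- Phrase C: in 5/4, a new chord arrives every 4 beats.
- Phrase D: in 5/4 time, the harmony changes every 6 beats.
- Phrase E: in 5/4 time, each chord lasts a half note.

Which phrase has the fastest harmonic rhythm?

A: each chord is 6 beats in 4/4, so 2/3 per bar.
B: each chord is 3 beats in 5/4, so 5/3 per bar.
C: each chord is 4 beats in 5/4, so 1.25 per bar.
D: each chord is 6 beats in 5/4, so 5/6 per bar.
E: each chord is 2 beats in 5/4, so 2.5 per bar.
Fastest is E at 2.5 chords/bar.

Phrase E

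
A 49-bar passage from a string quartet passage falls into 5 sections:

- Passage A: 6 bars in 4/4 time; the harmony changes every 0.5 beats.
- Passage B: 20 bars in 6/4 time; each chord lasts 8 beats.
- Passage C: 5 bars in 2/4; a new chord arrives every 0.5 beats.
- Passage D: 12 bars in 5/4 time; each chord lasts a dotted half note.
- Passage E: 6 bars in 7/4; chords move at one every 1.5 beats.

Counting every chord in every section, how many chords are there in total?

131 chords

A has 24 beats and chords last 0.5 each, so 48 chords.
B has 120 beats and chords last 8 each, so 15 chords.
C has 10 beats and chords last 0.5 each, so 20 chords.
D has 60 beats and chords last 3 each, so 20 chords.
E has 42 beats and chords last 1.5 each, so 28 chords.
Total: 48 + 15 + 20 + 20 + 28 = 131.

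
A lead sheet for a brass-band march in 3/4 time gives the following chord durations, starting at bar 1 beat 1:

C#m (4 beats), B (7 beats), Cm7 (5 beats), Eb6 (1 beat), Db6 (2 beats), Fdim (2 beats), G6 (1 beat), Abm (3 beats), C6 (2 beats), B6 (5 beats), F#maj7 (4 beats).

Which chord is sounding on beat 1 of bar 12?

F#maj7

Beat 1 of bar 12 is beat (12−1)×3 + 1 = 34 overall.
Running totals: C#m ends at 4, B ends at 11, Cm7 ends at 16, Eb6 ends at 17, Db6 ends at 19, Fdim ends at 21, G6 ends at 22, Abm ends at 25, C6 ends at 27, B6 ends at 32, F#maj7 ends at 36.
Beat 34 falls within F#maj7.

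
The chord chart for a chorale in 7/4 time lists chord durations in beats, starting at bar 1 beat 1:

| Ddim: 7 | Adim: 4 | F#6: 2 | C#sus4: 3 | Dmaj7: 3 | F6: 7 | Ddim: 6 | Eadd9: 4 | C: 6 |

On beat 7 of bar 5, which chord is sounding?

Beat 7 of bar 5 is beat (5−1)×7 + 7 = 35 overall.
Running totals: Ddim ends at 7, Adim ends at 11, F#6 ends at 13, C#sus4 ends at 16, Dmaj7 ends at 19, F6 ends at 26, Ddim ends at 32, Eadd9 ends at 36.
Beat 35 falls within Eadd9.

Eadd9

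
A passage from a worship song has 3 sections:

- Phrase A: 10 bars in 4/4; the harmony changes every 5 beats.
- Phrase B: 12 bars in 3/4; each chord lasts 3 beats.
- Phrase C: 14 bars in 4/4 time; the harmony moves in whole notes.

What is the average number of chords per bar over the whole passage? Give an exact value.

A: 10 bars of 4 beats is 40 beats; at 5 beats each that's 8 chords.
B: 12 bars of 3 beats is 36 beats; at 3 beats each that's 12 chords.
C: 14 bars of 4 beats is 56 beats; at 4 beats each that's 14 chords.
Overall: 34 chords over 36 bars → 34/36 = 17/18 chords per bar.

17/18 chords per bar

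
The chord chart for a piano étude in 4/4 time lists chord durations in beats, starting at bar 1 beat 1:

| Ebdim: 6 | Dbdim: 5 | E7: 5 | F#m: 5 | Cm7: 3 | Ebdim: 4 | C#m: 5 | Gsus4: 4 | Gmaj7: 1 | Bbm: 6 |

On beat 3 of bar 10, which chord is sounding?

Beat 3 of bar 10 is beat (10−1)×4 + 3 = 39 overall.
Running totals: Ebdim ends at 6, Dbdim ends at 11, E7 ends at 16, F#m ends at 21, Cm7 ends at 24, Ebdim ends at 28, C#m ends at 33, Gsus4 ends at 37, Gmaj7 ends at 38, Bbm ends at 44.
Beat 39 falls within Bbm.

Bbm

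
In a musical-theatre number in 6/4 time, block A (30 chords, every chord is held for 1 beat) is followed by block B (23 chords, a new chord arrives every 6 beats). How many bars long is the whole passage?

A: 30 × 1 = 30 beats = 5 bars.
B: 23 × 6 = 138 beats = 23 bars.
Total: 5 + 23 = 28 bars.

28 bars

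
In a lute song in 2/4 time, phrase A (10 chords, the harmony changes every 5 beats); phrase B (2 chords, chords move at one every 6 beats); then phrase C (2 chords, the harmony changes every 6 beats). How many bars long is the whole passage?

A: 10 × 5 = 50 beats = 25 bars.
B: 2 × 6 = 12 beats = 6 bars.
C: 2 × 6 = 12 beats = 6 bars.
Total: 25 + 6 + 6 = 37 bars.

37 bars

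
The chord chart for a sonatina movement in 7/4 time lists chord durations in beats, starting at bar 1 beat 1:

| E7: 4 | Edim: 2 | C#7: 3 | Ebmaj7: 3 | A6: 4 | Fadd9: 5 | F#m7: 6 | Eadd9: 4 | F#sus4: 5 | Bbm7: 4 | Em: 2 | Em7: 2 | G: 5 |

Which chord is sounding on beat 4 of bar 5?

Beat 4 of bar 5 is beat (5−1)×7 + 4 = 32 overall.
Running totals: E7 ends at 4, Edim ends at 6, C#7 ends at 9, Ebmaj7 ends at 12, A6 ends at 16, Fadd9 ends at 21, F#m7 ends at 27, Eadd9 ends at 31, F#sus4 ends at 36.
Beat 32 falls within F#sus4.

F#sus4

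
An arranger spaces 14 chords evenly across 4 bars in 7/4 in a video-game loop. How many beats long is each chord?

2 beats

4 bars × 7 beats/bar = 28 beats total.
28 beats ÷ 14 chords = 2 beats per chord.
(That is a half note.)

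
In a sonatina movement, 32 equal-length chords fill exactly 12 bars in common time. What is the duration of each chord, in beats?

1.5 beats

12 bars × 4 beats/bar = 48 beats total.
48 beats ÷ 32 chords = 1.5 beats per chord.
(That is a dotted quarter note.)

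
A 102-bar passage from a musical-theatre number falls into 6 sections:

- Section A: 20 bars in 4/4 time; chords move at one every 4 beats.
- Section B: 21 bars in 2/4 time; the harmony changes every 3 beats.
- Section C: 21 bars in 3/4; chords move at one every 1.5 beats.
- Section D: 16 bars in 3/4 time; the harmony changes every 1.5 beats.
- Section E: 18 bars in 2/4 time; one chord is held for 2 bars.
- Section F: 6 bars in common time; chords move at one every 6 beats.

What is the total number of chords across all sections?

121 chords

A has 80 beats and chords last 4 each, so 20 chords.
B has 42 beats and chords last 3 each, so 14 chords.
C has 63 beats and chords last 1.5 each, so 42 chords.
D has 48 beats and chords last 1.5 each, so 32 chords.
E has 36 beats and chords last 4 each, so 9 chords.
F has 24 beats and chords last 6 each, so 4 chords.
Total: 20 + 14 + 42 + 32 + 9 + 4 = 121.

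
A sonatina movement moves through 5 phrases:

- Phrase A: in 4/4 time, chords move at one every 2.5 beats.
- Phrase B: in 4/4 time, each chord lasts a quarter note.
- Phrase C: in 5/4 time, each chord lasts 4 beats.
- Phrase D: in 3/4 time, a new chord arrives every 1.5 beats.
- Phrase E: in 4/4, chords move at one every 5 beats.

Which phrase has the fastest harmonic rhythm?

Phrase B

A: 4 beats/bar ÷ 2.5 beats/chord = 1.6 chords/bar.
B: 4 beats/bar ÷ 1 beat/chord = 4 chords/bar.
C: 5 beats/bar ÷ 4 beats/chord = 1.25 chords/bar.
D: 3 beats/bar ÷ 1.5 beats/chord = 2 chords/bar.
E: 4 beats/bar ÷ 5 beats/chord = 0.8 chords/bar.
Fastest is B at 4 chords/bar.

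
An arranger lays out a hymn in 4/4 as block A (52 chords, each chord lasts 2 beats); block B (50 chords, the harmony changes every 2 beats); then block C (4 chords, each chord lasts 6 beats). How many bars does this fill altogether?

A: 52 × 2 = 104 beats = 26 bars.
B: 50 × 2 = 100 beats = 25 bars.
C: 4 × 6 = 24 beats = 6 bars.
Total: 26 + 25 + 6 = 57 bars.

57 bars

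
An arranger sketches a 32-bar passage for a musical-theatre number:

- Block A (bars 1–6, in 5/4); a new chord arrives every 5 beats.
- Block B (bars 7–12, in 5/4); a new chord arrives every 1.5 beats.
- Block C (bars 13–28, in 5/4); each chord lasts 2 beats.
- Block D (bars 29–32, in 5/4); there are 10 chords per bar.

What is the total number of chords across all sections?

A: 6 bars × 5 beats = 30 beats; 5 beats/chord → 6 chords.
B: 6 bars × 5 beats = 30 beats; 1.5 beats/chord → 20 chords.
C: 16 bars × 5 beats = 80 beats; 2 beats/chord → 40 chords.
D: 4 bars × 5 beats = 20 beats; 0.5 beats/chord → 40 chords.
Total: 6 + 20 + 40 + 40 = 106.

106 chords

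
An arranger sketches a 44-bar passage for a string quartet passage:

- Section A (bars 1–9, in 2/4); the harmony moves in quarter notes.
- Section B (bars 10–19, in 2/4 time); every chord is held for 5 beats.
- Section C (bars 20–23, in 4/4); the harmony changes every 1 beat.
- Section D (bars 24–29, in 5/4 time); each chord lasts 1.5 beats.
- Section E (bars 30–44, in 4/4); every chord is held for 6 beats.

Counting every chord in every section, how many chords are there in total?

68 chords

A: 9 bars × 2 beats = 18 beats; 1 beat/chord → 18 chords.
B: 10 bars × 2 beats = 20 beats; 5 beats/chord → 4 chords.
C: 4 bars × 4 beats = 16 beats; 1 beat/chord → 16 chords.
D: 6 bars × 5 beats = 30 beats; 1.5 beats/chord → 20 chords.
E: 15 bars × 4 beats = 60 beats; 6 beats/chord → 10 chords.
Total: 18 + 4 + 16 + 20 + 10 = 68.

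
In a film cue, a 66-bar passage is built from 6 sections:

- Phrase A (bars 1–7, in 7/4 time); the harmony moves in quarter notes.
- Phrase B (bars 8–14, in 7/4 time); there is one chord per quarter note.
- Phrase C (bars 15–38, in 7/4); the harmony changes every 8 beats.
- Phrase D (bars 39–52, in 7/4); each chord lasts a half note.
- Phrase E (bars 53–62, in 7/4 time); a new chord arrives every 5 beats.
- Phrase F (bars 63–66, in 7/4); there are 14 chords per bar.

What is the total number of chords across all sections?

A: 7·7 = 49 beats, 49/1 = 49 chords.
B: 7·7 = 49 beats, 49/1 = 49 chords.
C: 24·7 = 168 beats, 168/8 = 21 chords.
D: 14·7 = 98 beats, 98/2 = 49 chords.
E: 10·7 = 70 beats, 70/5 = 14 chords.
F: 4·7 = 28 beats, 28/0.5 = 56 chords.
Total: 49 + 49 + 21 + 49 + 14 + 56 = 238.

238 chords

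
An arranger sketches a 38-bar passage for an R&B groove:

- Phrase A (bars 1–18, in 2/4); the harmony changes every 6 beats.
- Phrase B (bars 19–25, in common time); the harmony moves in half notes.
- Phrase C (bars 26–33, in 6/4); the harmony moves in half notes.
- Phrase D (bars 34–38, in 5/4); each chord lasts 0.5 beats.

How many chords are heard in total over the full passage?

A has 36 beats and chords last 6 each, so 6 chords.
B has 28 beats and chords last 2 each, so 14 chords.
C has 48 beats and chords last 2 each, so 24 chords.
D has 25 beats and chords last 0.5 each, so 50 chords.
Total: 6 + 14 + 24 + 50 = 94.

94 chords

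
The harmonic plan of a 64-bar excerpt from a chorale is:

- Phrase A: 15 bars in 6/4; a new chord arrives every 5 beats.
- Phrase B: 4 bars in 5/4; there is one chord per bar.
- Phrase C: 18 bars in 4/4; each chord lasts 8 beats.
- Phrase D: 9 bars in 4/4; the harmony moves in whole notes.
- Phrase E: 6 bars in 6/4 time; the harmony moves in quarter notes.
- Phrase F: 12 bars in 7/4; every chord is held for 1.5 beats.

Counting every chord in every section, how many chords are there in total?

A: 15 bars × 6 beats = 90 beats; 5 beats/chord → 18 chords.
B: 4 bars × 5 beats = 20 beats; 5 beats/chord → 4 chords.
C: 18 bars × 4 beats = 72 beats; 8 beats/chord → 9 chords.
D: 9 bars × 4 beats = 36 beats; 4 beats/chord → 9 chords.
E: 6 bars × 6 beats = 36 beats; 1 beat/chord → 36 chords.
F: 12 bars × 7 beats = 84 beats; 1.5 beats/chord → 56 chords.
Total: 18 + 4 + 9 + 9 + 36 + 56 = 132.

132 chords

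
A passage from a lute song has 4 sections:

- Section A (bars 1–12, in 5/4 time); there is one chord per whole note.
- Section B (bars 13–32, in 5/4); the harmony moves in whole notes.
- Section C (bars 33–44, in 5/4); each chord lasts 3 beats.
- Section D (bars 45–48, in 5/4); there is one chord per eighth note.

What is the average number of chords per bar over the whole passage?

25/12 chords per bar

A: 12 × 5 = 60 beats ÷ 4 = 15 chords.
B: 20 × 5 = 100 beats ÷ 4 = 25 chords.
C: 12 × 5 = 60 beats ÷ 3 = 20 chords.
D: 4 × 5 = 20 beats ÷ 0.5 = 40 chords.
Overall: 100 chords over 48 bars → 100/48 = 25/12 chords per bar.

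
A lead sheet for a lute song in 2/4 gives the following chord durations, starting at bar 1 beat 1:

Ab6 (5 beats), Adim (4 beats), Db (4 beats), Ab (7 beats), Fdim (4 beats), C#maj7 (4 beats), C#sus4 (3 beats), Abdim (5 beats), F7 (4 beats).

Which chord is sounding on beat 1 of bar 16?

C#sus4

Beat 1 of bar 16 is beat (16−1)×2 + 1 = 31 overall.
Running totals: Ab6 ends at 5, Adim ends at 9, Db ends at 13, Ab ends at 20, Fdim ends at 24, C#maj7 ends at 28, C#sus4 ends at 31.
Beat 31 falls within C#sus4.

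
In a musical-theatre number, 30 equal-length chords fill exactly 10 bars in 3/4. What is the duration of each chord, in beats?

10 bars × 3 beats/bar = 30 beats total.
30 beats ÷ 30 chords = 1 beats per chord.
(That is a quarter note.)

1 beat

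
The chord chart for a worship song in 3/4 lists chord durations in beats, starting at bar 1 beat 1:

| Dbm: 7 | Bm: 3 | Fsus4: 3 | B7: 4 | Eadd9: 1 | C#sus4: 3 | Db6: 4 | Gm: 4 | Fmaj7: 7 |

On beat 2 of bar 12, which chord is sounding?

Beat 2 of bar 12 is beat (12−1)×3 + 2 = 35 overall.
Running totals: Dbm ends at 7, Bm ends at 10, Fsus4 ends at 13, B7 ends at 17, Eadd9 ends at 18, C#sus4 ends at 21, Db6 ends at 25, Gm ends at 29, Fmaj7 ends at 36.
Beat 35 falls within Fmaj7.

Fmaj7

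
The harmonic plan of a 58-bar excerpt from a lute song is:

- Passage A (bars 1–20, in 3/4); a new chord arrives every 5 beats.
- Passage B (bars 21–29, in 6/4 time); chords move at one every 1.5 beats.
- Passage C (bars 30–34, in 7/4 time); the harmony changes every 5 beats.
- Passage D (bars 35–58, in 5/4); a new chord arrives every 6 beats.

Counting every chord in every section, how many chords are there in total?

75 chords

A: 20·3 = 60 beats, 60/5 = 12 chords.
B: 9·6 = 54 beats, 54/1.5 = 36 chords.
C: 5·7 = 35 beats, 35/5 = 7 chords.
D: 24·5 = 120 beats, 120/6 = 20 chords.
Total: 12 + 36 + 7 + 20 = 75.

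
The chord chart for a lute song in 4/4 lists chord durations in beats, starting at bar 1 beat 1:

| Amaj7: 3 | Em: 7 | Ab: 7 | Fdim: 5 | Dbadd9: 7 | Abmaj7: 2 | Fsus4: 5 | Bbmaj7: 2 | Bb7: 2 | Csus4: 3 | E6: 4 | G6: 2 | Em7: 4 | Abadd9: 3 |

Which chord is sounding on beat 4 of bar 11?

E6

Beat 4 of bar 11 is beat (11−1)×4 + 4 = 44 overall.
Running totals: Amaj7 ends at 3, Em ends at 10, Ab ends at 17, Fdim ends at 22, Dbadd9 ends at 29, Abmaj7 ends at 31, Fsus4 ends at 36, Bbmaj7 ends at 38, Bb7 ends at 40, Csus4 ends at 43, E6 ends at 47.
Beat 44 falls within E6.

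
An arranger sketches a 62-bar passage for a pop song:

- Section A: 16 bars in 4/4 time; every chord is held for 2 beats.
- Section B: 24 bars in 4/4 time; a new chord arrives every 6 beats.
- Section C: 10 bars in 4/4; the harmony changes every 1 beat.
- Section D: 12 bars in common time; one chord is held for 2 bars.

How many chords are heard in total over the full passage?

A: 16·4 = 64 beats, 64/2 = 32 chords.
B: 24·4 = 96 beats, 96/6 = 16 chords.
C: 10·4 = 40 beats, 40/1 = 40 chords.
D: 12·4 = 48 beats, 48/8 = 6 chords.
Total: 32 + 16 + 40 + 6 = 94.

94 chords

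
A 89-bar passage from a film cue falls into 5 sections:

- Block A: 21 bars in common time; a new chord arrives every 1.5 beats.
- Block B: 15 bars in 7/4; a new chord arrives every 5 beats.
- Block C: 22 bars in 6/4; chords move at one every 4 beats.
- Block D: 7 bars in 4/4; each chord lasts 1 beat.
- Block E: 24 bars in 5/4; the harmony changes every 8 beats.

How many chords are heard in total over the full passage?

A has 84 beats and chords last 1.5 each, so 56 chords.
B has 105 beats and chords last 5 each, so 21 chords.
C has 132 beats and chords last 4 each, so 33 chords.
D has 28 beats and chords last 1 each, so 28 chords.
E has 120 beats and chords last 8 each, so 15 chords.
Total: 56 + 21 + 33 + 28 + 15 = 153.

153 chords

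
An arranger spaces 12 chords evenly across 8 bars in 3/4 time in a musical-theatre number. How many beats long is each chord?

2 beats

8 bars × 3 beats/bar = 24 beats total.
24 beats ÷ 12 chords = 2 beats per chord.
(That is a half note.)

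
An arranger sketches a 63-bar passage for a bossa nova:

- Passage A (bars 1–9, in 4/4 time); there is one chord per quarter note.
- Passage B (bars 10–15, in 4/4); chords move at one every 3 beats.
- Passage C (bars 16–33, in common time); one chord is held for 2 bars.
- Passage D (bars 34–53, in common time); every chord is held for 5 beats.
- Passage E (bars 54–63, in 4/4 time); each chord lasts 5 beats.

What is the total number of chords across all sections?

A: 9 bars × 4 beats = 36 beats; 1 beat/chord → 36 chords.
B: 6 bars × 4 beats = 24 beats; 3 beats/chord → 8 chords.
C: 18 bars × 4 beats = 72 beats; 8 beats/chord → 9 chords.
D: 20 bars × 4 beats = 80 beats; 5 beats/chord → 16 chords.
E: 10 bars × 4 beats = 40 beats; 5 beats/chord → 8 chords.
Total: 36 + 8 + 9 + 16 + 8 = 77.

77 chords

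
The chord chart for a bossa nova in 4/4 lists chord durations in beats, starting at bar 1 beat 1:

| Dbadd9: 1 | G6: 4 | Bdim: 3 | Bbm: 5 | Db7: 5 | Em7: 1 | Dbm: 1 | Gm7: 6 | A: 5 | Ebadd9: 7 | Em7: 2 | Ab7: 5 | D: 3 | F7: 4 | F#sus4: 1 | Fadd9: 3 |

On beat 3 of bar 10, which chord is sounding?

Beat 3 of bar 10 is beat (10−1)×4 + 3 = 39 overall.
Running totals: Dbadd9 ends at 1, G6 ends at 5, Bdim ends at 8, Bbm ends at 13, Db7 ends at 18, Em7 ends at 19, Dbm ends at 20, Gm7 ends at 26, A ends at 31, Ebadd9 ends at 38, Em7 ends at 40.
Beat 39 falls within Em7.

Em7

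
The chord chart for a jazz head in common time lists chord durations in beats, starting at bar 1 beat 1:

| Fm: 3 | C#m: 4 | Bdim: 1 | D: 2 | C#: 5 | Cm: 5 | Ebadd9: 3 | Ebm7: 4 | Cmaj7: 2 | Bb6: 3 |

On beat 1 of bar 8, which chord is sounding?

Beat 1 of bar 8 is beat (8−1)×4 + 1 = 29 overall.
Running totals: Fm ends at 3, C#m ends at 7, Bdim ends at 8, D ends at 10, C# ends at 15, Cm ends at 20, Ebadd9 ends at 23, Ebm7 ends at 27, Cmaj7 ends at 29.
Beat 29 falls within Cmaj7.

Cmaj7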